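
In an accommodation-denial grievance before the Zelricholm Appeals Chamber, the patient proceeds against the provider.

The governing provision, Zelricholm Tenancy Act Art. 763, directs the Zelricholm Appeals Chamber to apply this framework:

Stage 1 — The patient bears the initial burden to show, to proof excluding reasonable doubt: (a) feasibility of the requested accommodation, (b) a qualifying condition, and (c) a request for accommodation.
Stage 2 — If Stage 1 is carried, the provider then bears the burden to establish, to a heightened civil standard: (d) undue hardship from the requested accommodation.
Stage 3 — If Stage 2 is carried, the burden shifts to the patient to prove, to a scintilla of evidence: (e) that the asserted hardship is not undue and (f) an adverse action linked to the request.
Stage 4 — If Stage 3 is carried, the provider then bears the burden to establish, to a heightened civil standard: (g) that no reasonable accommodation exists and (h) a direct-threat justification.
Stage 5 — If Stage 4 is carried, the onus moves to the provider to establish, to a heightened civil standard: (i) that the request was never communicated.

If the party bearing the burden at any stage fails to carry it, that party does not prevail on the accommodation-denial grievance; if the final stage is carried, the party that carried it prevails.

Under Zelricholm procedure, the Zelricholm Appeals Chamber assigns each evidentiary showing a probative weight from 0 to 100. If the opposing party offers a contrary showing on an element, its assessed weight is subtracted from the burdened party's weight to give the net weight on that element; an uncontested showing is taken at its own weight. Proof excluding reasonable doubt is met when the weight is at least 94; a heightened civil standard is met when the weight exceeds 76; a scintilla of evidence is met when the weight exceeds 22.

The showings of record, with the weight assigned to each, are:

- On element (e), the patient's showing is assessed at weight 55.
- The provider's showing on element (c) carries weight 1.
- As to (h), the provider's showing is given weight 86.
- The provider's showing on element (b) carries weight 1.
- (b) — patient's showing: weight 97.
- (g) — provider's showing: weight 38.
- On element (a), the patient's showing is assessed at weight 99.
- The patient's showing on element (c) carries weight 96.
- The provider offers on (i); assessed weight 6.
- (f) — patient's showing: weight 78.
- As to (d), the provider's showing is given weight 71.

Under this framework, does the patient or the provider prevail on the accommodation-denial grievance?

At Stage 1 the patient must meet proof excluding reasonable doubt (weight is at least 94): on (a) the weight is 99, ≥ 94, so (a) meets the standard; on (b) the weight is 97 less the opposing 1 gives net 96, ≥ 94, so (b) meets the standard; on (c) the weight is 96 less the opposing 1 gives net 95, ≥ 94, so (c) meets the standard.
  Stage 1 is satisfied; the onus moves to the provider.
At Stage 2 the provider must meet a heightened civil standard (weight exceeds 76): on (d) the weight is 71, which does not exceed 76, so (d) does not meet the standard.
  Not every element is met, so the provider fails to carry Stage 2.
The analysis ends at Stage 2; the patient prevails.

patient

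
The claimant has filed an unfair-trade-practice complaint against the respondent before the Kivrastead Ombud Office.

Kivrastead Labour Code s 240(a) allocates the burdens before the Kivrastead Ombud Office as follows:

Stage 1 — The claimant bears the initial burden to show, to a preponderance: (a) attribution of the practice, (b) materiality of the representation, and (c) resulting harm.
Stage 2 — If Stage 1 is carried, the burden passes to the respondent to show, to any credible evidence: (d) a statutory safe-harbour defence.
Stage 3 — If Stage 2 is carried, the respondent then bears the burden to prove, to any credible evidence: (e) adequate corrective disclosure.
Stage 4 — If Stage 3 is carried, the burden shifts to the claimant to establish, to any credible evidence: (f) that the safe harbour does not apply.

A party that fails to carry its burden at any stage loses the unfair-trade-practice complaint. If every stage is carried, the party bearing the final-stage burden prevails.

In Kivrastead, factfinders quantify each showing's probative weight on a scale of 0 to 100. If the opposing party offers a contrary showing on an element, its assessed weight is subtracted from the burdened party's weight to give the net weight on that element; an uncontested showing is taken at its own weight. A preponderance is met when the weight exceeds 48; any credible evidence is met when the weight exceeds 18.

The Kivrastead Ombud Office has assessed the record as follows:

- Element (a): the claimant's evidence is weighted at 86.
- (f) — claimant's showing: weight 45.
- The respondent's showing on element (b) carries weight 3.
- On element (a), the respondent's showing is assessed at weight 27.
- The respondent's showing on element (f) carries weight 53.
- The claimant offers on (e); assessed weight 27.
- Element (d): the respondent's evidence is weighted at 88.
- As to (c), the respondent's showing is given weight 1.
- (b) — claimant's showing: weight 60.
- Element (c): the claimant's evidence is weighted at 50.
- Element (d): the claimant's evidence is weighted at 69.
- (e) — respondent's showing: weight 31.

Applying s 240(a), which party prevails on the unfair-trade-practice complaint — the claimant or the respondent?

Stage 1 — burden on claimant; standard: a preponderance (weight exceeds 48).
    (a): 86 − 27 = 59 > 48 [met]
    (b): 60 − 3 = 57 > 48 [met]
    (c): 50 − 1 = 49 > 48 [met]
  The claimant carries Stage 1; the respondent now bears the burden.
Stage 2 — burden on respondent; standard: any credible evidence (weight exceeds 18).
    (d): 88 − 69 = 19 > 18 [met]
  Stage 2 is satisfied; the respondent continues to bear the burden.
Stage 3 — burden on respondent; standard: any credible evidence (weight exceeds 18).
    (e): 31 − 27 = 4 ≤ 18 [not met]
  The respondent does not carry Stage 3.
The claimant prevails.

claimant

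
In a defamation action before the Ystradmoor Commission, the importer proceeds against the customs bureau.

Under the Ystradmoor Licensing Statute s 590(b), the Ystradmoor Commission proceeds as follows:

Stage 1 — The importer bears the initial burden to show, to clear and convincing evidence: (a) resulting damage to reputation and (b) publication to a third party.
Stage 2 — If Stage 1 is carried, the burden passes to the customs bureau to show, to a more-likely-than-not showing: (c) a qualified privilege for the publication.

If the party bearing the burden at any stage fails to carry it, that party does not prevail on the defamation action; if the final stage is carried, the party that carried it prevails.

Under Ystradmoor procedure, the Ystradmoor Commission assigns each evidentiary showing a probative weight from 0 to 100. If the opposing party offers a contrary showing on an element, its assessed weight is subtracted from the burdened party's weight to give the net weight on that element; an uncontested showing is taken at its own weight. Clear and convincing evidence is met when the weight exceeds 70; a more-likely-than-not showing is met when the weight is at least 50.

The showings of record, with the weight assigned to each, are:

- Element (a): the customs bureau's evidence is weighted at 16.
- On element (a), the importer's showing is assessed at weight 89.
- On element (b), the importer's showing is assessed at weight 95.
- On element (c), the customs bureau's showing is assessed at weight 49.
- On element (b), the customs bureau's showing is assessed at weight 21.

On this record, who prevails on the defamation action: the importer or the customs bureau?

importer

At Stage 1 the importer must meet clear and convincing evidence (weight exceeds 70): on (a) the weight is 89 less the opposing 16 gives net 73, > 70, so (a) meets the standard; on (b) the weight is 95 less the opposing 21 gives net 74, > 70, so (b) meets the standard.
  All elements met. The burden passes to the customs bureau.
At Stage 2 the customs bureau must meet a more-likely-than-not showing (weight is at least 50): on (c) the weight is 49, which does not reach 50, so (c) does not meet the standard.
  The customs bureau does not carry Stage 2.
So the importer prevails.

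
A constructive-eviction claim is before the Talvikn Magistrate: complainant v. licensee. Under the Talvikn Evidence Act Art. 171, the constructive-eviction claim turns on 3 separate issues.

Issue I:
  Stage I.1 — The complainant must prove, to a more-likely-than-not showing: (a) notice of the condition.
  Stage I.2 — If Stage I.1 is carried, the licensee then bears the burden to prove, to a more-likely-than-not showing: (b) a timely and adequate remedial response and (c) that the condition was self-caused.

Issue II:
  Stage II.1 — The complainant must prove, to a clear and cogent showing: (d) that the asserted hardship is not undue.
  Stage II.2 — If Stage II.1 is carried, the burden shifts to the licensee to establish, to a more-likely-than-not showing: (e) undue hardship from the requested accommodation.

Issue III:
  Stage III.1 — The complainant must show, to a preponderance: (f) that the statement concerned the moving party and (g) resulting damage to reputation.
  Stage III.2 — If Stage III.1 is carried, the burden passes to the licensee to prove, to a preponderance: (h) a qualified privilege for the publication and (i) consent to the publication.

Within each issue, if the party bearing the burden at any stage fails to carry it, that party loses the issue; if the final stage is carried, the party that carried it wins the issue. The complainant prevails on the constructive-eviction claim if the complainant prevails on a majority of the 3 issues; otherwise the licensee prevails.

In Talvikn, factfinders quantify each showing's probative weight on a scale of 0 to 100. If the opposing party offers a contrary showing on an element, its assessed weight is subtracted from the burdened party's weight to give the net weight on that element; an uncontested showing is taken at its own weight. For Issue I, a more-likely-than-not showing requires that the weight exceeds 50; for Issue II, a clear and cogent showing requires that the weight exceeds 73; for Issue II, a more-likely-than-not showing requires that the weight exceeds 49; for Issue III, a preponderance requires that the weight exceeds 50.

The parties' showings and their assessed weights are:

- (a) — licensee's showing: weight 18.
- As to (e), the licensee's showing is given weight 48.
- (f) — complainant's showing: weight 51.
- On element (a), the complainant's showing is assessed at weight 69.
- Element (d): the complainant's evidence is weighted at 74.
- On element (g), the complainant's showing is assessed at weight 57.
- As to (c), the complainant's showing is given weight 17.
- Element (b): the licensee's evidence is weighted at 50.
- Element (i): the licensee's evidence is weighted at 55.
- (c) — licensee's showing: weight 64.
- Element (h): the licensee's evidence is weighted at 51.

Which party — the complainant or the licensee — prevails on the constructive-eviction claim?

complainant

— Issue I —
Stage I.1 — burden on complainant; standard: a more-likely-than-not showing (weight exceeds 50).
    (a): 69 − 18 = 51 > 50 [met]
  Stage I.1 carried; the burden shifts to the licensee.
Stage I.2 — burden on licensee; standard: a more-likely-than-not showing (weight exceeds 50).
    (b): 50 ≤ 50 [not met]
    (c): 64 − 17 = 47 ≤ 50 [not met]
  Not every element is met, so the licensee fails to carry Stage I.2.
So the complainant prevails on this issue.
— Issue II —
Stage II.1 — burden on complainant; standard: a clear and cogent showing (weight exceeds 73).
    (d): 74 > 73 [met]
  The complainant carries Stage II.1; the licensee now bears the burden.
Stage II.2 — burden on licensee; standard: a more-likely-than-not showing (weight exceeds 49).
    (e): 48 ≤ 49 [not met]
  Not every element is met, so the licensee fails to carry Stage II.2.
The analysis ends at Stage II.2; the complainant prevails on this issue.
— Issue III —
Stage III.1 (complainant, a preponderance, weight exceeds 50): (f) 51 > 50 — meets; (g) 57 > 50 — meets.
  Stage III.1 is satisfied; the onus moves to the licensee.
Stage III.2 (licensee, a preponderance, weight exceeds 50): (h) 51 > 50 — meets; (i) 55 > 50 — meets.
  Stage III.2 carried; the final stage is satisfied.
Every stage carried; the licensee prevails on this issue.
Per-issue: Issue I → complainant; Issue II → complainant; Issue III → licensee. The complainant must prevail on a majority of issues; overall, the complainant prevails.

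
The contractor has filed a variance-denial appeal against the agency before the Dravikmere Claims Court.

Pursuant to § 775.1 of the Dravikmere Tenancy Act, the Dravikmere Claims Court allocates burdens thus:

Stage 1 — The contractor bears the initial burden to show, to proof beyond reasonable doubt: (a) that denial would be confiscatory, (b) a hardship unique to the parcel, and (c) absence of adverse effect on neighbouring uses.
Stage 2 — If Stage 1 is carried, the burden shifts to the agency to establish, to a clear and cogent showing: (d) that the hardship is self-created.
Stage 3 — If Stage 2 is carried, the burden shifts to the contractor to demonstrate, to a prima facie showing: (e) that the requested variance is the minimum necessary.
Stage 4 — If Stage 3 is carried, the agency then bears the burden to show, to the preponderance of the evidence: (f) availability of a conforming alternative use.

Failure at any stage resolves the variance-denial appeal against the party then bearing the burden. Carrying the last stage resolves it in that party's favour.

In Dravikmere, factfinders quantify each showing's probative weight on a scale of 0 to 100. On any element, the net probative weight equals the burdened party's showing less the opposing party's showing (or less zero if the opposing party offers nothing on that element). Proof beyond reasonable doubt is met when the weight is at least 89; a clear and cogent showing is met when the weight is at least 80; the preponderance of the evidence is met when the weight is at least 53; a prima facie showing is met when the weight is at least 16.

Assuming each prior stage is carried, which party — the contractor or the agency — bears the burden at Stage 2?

Stage 2's rule assigns the burden to the agency (to a clear and cogent showing).

agency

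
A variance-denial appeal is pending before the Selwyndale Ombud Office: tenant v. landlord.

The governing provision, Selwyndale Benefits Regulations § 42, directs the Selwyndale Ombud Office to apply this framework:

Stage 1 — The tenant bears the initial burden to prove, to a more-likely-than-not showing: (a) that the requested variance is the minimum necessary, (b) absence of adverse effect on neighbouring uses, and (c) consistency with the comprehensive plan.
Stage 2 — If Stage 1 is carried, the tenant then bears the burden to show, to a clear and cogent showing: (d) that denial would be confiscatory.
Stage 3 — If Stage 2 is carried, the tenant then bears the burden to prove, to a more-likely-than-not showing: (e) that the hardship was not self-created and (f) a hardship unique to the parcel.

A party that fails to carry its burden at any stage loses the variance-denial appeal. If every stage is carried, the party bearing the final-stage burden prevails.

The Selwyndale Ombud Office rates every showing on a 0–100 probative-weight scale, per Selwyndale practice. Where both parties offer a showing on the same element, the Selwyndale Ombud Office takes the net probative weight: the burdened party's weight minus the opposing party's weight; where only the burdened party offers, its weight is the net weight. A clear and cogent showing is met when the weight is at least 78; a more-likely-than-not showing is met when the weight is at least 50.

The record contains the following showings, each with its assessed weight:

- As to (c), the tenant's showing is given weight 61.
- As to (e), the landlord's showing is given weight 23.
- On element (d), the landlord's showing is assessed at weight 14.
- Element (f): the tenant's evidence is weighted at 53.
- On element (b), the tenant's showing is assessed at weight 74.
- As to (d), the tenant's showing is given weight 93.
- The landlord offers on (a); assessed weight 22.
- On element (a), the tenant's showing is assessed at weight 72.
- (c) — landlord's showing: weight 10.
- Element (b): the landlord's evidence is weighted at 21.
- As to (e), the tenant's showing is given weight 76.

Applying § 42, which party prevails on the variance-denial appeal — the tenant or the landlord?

tenant

Stage 1 — burden on tenant; standard: a more-likely-than-not showing (weight is at least 50).
    (a): 72 − 22 = 50 ≥ 50 [met]
    (b): 74 − 21 = 53 ≥ 50 [met]
    (c): 61 − 10 = 51 ≥ 50 [met]
  All elements met. The tenant retains the burden for Stage 2.
Stage 2 — burden on tenant; standard: a clear and cogent showing (weight is at least 78).
    (d): 93 − 14 = 79 ≥ 78 [met]
  Stage 2 carried; the burden remains with the tenant.
Stage 3 — burden on tenant; standard: a more-likely-than-not showing (weight is at least 50).
    (e): 76 − 23 = 53 ≥ 50 [met]
    (f): 53 ≥ 50 [met]
  Stage 3 carried; the final stage is satisfied.
Every stage carried; the tenant prevails.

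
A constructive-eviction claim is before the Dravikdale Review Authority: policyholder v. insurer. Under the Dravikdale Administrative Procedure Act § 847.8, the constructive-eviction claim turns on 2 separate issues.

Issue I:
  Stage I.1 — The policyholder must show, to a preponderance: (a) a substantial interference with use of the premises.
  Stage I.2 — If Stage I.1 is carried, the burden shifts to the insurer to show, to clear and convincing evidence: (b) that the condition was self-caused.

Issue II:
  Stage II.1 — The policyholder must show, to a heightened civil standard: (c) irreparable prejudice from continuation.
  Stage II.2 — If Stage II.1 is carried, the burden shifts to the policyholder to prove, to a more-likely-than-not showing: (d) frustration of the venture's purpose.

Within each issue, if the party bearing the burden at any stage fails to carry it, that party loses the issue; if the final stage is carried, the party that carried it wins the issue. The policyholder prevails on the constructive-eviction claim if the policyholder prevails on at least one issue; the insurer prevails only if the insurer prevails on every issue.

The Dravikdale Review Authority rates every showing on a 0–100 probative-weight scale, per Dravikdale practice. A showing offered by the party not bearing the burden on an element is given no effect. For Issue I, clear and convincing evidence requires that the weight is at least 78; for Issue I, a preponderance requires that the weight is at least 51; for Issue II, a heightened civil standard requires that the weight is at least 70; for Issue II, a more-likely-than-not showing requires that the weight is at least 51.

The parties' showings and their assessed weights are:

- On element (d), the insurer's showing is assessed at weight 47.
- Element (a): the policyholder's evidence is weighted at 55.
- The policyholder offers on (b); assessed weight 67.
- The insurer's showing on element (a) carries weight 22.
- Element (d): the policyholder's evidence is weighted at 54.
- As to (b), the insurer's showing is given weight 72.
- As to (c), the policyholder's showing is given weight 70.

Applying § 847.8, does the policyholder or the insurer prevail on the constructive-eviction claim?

— Issue I —
At Stage I.1 the policyholder must meet a preponderance (weight is at least 51): on (a) the weight is 55 (the insurer's 22 is given no effect), ≥ 51, so (a) meets the standard.
  All elements met. The burden passes to the insurer.
At Stage I.2 the insurer must meet clear and convincing evidence (weight is at least 78): on (b) the weight is 72 (the policyholder's 67 is given no effect), < 78, so (b) does not meet the standard.
  Stage I.2 not carried; the insurer fails its burden.
The analysis ends at Stage I.2; the policyholder prevails on this issue.
— Issue II —
Stage II.1 (policyholder, a heightened civil standard, weight is at least 70): (c) 70 ≥ 70 — meets.
  Stage II.1 is satisfied; the policyholder continues to bear the burden.
Stage II.2 (policyholder, a more-likely-than-not showing, weight is at least 51): (d) 54 (insurer's 47 disregarded) ≥ 51 — meets.
  All elements met at the final stage.
Every stage carried; the policyholder prevails on this issue.
Per-issue: Issue I → policyholder; Issue II → policyholder. The policyholder must prevail on at least one issue; overall, the policyholder prevails.

policyholder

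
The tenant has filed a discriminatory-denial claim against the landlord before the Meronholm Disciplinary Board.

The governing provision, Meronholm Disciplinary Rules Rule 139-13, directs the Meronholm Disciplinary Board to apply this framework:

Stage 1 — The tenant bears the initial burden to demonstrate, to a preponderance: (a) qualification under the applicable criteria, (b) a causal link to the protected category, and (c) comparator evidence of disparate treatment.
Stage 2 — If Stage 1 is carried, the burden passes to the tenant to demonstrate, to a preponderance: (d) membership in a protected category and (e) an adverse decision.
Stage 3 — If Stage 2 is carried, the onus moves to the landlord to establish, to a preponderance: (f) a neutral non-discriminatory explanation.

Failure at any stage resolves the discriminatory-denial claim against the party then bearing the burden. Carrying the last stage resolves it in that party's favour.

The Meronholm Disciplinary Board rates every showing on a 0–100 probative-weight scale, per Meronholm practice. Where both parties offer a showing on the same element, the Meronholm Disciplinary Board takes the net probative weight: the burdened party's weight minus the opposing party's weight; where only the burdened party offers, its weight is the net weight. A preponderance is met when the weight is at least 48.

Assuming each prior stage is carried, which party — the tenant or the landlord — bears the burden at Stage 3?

Stage 3's rule assigns the burden to the landlord (to a preponderance).

landlord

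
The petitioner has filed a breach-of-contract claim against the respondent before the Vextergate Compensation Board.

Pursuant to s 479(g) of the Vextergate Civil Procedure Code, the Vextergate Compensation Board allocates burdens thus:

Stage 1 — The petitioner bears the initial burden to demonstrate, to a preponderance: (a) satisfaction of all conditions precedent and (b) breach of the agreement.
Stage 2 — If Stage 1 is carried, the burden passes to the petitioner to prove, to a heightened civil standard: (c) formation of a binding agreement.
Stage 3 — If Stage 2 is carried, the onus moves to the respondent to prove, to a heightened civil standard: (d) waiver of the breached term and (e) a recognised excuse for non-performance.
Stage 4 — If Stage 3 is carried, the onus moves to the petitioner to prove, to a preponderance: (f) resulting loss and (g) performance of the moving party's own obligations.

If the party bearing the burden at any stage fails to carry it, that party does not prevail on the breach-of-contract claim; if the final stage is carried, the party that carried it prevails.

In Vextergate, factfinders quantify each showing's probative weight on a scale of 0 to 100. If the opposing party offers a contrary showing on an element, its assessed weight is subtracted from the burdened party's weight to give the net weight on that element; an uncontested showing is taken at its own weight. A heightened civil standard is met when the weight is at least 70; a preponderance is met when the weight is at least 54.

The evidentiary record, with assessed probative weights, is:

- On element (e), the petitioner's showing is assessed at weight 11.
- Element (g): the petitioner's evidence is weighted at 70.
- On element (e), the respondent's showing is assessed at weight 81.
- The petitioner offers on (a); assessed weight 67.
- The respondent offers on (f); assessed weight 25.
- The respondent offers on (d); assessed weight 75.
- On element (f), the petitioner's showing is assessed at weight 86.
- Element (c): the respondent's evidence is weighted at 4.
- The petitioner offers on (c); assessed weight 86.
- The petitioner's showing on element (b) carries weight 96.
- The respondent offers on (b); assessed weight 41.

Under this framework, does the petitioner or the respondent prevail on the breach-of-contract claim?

petitioner

At Stage 1 the petitioner must meet a preponderance (weight is at least 54): on (a) the weight is 67, ≥ 54, so (a) meets the standard; on (b) the weight is 96 less the opposing 41 gives net 55, ≥ 54, so (b) meets the standard.
  Stage 1 is satisfied; the petitioner continues to bear the burden.
At Stage 2 the petitioner must meet a heightened civil standard (weight is at least 70): on (c) the weight is 86 less the opposing 4 gives net 82, ≥ 70, so (c) meets the standard.
  All elements met. The burden passes to the respondent.
At Stage 3 the respondent must meet a heightened civil standard (weight is at least 70): on (d) the weight is 75, which does reach 70, so (d) meets the standard; on (e) the weight is 81 less the opposing 11 gives net 70, which does reach 70, so (e) meets the standard.
  Stage 3 carried; the burden shifts to the petitioner.
At Stage 4 the petitioner must meet a preponderance (weight is at least 54): on (f) the weight is 86 less the opposing 25 gives net 61, which does reach 54, so (f) meets the standard; on (g) the weight is 70, which does reach 54, so (g) meets the standard.
  Stage 4 carried; the final stage is satisfied.
Every stage carried; the petitioner prevails.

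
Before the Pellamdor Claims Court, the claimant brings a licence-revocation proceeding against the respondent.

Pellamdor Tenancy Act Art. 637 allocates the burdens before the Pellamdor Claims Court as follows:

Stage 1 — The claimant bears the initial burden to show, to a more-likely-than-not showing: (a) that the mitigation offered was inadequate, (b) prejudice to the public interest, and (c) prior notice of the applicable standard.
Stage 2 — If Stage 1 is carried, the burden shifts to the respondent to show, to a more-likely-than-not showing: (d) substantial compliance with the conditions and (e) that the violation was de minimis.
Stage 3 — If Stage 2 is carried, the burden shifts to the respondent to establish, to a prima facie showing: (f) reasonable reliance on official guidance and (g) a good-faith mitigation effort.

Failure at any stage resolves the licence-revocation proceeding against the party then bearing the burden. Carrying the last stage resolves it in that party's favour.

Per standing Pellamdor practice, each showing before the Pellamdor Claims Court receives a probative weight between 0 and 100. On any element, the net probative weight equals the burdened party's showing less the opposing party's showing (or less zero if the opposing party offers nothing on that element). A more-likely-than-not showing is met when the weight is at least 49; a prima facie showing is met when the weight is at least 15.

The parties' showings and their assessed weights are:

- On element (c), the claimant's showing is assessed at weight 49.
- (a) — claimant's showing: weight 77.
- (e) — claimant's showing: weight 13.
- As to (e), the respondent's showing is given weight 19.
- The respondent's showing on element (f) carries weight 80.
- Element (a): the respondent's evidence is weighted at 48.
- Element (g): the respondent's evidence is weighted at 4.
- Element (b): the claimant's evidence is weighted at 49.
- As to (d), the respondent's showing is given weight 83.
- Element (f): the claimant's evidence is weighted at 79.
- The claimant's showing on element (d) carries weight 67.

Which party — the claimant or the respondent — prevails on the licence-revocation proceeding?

respondent

At Stage 1 the claimant must meet a more-likely-than-not showing (weight is at least 49): on (a) the weight is 77 less the opposing 48 gives net 29, < 49, so (a) does not meet the standard; on (b) the weight is 49, ≥ 49, so (b) meets the standard; on (c) the weight is 49, ≥ 49, so (c) meets the standard.
  Stage 1 not carried; the claimant fails its burden.
So the respondent prevails.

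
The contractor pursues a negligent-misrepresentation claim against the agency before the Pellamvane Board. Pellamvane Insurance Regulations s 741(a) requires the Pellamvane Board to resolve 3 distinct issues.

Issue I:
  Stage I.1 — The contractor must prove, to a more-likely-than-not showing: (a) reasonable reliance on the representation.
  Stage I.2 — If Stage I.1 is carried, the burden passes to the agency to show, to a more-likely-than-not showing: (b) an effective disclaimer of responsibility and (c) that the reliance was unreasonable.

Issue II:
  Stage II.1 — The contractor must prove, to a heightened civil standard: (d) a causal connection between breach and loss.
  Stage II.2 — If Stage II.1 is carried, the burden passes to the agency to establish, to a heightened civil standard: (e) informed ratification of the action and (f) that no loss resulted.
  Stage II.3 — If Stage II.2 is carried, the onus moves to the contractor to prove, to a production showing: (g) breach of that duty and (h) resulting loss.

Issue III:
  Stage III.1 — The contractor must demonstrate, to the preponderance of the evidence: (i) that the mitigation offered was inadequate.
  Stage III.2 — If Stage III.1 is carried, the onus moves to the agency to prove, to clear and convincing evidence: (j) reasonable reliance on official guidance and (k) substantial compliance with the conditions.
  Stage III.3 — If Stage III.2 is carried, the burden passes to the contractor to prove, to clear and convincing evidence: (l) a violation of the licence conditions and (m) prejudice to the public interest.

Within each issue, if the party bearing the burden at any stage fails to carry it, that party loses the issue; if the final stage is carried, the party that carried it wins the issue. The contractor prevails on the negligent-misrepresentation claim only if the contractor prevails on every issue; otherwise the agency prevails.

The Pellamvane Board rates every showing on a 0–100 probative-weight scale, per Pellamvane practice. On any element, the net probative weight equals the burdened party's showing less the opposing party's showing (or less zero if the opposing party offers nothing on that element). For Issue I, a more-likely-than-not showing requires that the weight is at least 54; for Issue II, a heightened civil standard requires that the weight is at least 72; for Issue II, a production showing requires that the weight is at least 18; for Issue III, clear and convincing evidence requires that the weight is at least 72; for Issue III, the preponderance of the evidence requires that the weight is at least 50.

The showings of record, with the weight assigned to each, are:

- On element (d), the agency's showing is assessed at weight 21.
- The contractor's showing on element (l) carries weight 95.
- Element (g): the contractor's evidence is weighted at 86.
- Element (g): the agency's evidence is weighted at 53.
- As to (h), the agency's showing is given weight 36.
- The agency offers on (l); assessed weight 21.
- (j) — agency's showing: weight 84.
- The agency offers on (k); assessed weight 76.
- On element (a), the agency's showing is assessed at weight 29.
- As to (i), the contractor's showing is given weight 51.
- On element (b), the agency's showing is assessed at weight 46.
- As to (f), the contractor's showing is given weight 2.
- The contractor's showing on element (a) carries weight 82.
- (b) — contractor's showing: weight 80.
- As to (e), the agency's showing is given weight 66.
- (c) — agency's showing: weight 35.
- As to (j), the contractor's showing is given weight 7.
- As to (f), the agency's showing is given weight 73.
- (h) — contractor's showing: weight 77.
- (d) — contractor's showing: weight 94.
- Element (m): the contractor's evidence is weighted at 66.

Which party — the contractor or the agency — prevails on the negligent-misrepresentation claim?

— Issue I —
Stage I.1 (contractor, a more-likely-than-not showing, weight is at least 54): (a) net 82−29=53 < 54 — fails.
  Not every element is met, so the contractor fails to carry Stage I.1.
The agency prevails on this issue.
— Issue II —
Stage II.1 — burden on contractor; standard: a heightened civil standard (weight is at least 72).
    (d): 94 − 21 = 73 ≥ 72 [met]
  The contractor carries Stage II.1; the agency now bears the burden.
Stage II.2 — burden on agency; standard: a heightened civil standard (weight is at least 72).
    (e): 66 < 72 [not met]
    (f): 73 − 2 = 71 < 72 [not met]
  The agency does not carry Stage II.2.
The contractor prevails on this issue.
— Issue III —
Stage III.1 — burden on contractor; standard: the preponderance of the evidence (weight is at least 50).
    (i): 51 ≥ 50 [met]
  Stage III.1 is satisfied; the onus moves to the agency.
Stage III.2 — burden on agency; standard: clear and convincing evidence (weight is at least 72).
    (j): 84 − 7 = 77 ≥ 72 [met]
    (k): 76 ≥ 72 [met]
  The agency carries Stage III.2; the contractor now bears the burden.
Stage III.3 — burden on contractor; standard: clear and convincing evidence (weight is at least 72).
    (l): 95 − 21 = 74 ≥ 72 [met]
    (m): 66 < 72 [not met]
  Not every element is met, so the contractor fails to carry Stage III.3.
The agency prevails on this issue.
Per-issue: Issue I → agency; Issue II → contractor; Issue III → agency. The contractor must prevail on every issue; overall, the agency prevails.

agency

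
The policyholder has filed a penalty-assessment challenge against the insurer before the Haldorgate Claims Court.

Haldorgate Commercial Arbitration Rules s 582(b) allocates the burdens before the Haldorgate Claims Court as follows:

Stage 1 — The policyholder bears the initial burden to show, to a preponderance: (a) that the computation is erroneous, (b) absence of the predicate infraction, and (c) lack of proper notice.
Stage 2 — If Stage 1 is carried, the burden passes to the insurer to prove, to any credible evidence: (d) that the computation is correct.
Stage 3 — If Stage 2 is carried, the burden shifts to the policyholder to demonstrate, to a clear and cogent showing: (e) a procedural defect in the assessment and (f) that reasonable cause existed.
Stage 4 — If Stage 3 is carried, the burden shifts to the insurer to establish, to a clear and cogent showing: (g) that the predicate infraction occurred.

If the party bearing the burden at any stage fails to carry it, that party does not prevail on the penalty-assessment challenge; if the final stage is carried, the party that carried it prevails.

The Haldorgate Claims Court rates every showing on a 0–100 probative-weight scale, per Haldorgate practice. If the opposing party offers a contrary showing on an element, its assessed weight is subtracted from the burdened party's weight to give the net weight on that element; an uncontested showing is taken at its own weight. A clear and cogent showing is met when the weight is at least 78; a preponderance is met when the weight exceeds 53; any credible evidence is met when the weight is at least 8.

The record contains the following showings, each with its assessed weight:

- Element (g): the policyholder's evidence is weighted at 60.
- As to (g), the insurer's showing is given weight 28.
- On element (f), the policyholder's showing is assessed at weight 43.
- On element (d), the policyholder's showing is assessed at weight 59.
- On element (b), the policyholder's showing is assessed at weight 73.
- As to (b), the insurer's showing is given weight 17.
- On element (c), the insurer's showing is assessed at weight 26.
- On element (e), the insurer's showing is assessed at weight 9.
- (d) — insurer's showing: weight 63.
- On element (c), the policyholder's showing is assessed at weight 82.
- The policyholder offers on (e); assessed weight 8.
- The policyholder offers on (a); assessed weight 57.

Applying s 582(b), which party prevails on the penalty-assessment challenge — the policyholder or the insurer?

Stage 1 — burden on policyholder; standard: a preponderance (weight exceeds 53).
    (a): 57 > 53 [met]
    (b): 73 − 17 = 56 > 53 [met]
    (c): 82 − 26 = 56 > 53 [met]
  Stage 1 is satisfied; the onus moves to the insurer.
Stage 2 — burden on insurer; standard: any credible evidence (weight is at least 8).
    (d): 63 − 59 = 4 < 8 [not met]
  Stage 2 not carried; the insurer fails its burden.
So the policyholder prevails.

policyholder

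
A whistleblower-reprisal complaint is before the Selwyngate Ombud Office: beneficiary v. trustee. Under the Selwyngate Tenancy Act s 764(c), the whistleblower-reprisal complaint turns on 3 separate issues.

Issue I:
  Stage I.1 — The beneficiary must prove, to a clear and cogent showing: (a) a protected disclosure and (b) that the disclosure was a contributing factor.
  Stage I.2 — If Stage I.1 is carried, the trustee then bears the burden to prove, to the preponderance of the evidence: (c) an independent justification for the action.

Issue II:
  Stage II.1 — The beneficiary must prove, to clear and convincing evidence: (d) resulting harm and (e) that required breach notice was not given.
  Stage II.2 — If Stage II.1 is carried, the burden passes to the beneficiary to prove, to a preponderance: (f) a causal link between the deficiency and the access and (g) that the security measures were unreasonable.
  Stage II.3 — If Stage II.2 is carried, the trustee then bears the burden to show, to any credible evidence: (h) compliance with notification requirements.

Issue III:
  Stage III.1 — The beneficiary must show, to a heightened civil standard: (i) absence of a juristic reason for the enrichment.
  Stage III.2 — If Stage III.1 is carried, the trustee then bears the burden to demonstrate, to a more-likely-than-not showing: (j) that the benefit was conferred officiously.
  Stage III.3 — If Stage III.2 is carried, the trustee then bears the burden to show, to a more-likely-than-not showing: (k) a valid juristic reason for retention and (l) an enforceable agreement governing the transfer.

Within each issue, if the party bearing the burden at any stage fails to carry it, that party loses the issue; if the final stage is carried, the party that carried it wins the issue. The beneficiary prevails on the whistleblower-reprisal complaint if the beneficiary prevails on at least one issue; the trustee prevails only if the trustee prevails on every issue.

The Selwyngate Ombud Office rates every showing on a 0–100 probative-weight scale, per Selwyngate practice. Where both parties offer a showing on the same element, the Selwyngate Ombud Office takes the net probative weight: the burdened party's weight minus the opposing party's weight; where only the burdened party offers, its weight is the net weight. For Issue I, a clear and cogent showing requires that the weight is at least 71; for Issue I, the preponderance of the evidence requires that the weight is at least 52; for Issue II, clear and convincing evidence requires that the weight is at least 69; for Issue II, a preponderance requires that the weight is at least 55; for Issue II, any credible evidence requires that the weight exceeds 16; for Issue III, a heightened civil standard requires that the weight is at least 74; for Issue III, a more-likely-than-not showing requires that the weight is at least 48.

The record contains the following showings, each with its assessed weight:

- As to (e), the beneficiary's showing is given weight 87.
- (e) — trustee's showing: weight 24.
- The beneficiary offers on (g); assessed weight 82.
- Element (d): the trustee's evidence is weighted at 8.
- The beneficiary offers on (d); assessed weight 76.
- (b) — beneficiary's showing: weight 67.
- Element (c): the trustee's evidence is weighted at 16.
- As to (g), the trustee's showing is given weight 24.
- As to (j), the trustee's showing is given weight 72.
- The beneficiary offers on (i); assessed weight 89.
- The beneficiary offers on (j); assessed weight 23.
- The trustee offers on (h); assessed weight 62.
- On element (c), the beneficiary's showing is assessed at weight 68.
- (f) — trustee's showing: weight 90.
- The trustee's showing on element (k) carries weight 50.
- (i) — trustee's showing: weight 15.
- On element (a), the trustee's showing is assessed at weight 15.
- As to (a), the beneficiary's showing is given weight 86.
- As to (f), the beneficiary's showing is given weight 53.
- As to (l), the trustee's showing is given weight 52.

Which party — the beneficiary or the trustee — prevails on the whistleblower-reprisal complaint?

trustee

— Issue I —
Stage I.1 (beneficiary, a clear and cogent showing, weight is at least 71): (a) net 86−15=71 ≥ 71 — meets; (b) 67 < 71 — fails.
  Stage I.1 not carried; the beneficiary fails its burden.
The trustee prevails on this issue.
— Issue II —
Stage II.1 — burden on beneficiary; standard: clear and convincing evidence (weight is at least 69).
    (d): 76 − 8 = 68 < 69 [not met]
    (e): 87 − 24 = 63 < 69 [not met]
  Stage II.1 not carried; the beneficiary fails its burden.
The analysis ends at Stage II.1; the trustee prevails on this issue.
— Issue III —
Stage III.1 — burden on beneficiary; standard: a heightened civil standard (weight is at least 74).
    (i): 89 − 15 = 74 ≥ 74 [met]
  All elements met. The burden passes to the trustee.
Stage III.2 — burden on trustee; standard: a more-likely-than-not showing (weight is at least 48).
    (j): 72 − 23 = 49 ≥ 48 [met]
  All elements met. The trustee retains the burden for Stage III.3.
Stage III.3 — burden on trustee; standard: a more-likely-than-not showing (weight is at least 48).
    (k): 50 ≥ 48 [met]
    (l): 52 ≥ 48 [met]
  The trustee carries the last stage.
Every stage carried; the trustee prevails on this issue.
Per-issue: Issue I → trustee; Issue II → trustee; Issue III → trustee. The beneficiary must prevail on at least one issue; overall, the trustee prevails.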